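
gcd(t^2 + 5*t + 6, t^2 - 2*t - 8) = t + 2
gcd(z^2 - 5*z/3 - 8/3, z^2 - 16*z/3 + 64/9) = z - 8/3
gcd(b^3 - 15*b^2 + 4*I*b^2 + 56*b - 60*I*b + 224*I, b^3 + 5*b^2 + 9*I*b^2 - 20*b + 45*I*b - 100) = b + 4*I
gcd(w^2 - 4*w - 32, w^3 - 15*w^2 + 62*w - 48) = w - 8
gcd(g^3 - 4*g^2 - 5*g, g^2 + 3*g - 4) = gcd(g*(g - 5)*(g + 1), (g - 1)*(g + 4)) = 1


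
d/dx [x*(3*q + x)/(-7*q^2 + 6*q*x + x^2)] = (-2*x*(3*q + x)^2 + (3*q + 2*x)*(-7*q^2 + 6*q*x + x^2))/(-7*q^2 + 6*q*x + x^2)^2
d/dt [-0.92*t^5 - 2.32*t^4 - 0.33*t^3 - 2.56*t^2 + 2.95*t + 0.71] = -4.6*t^4 - 9.28*t^3 - 0.99*t^2 - 5.12*t + 2.95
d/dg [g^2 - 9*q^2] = 2*g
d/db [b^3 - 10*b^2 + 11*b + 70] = 3*b^2 - 20*b + 11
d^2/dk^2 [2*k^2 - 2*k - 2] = 4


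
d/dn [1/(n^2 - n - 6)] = (1 - 2*n)/(-n^2 + n + 6)^2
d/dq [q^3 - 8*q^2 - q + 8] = 3*q^2 - 16*q - 1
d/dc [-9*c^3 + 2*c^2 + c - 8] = -27*c^2 + 4*c + 1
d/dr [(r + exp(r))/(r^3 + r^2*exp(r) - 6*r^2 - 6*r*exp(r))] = 2*(3 - r)/(r^2*(r^2 - 12*r + 36))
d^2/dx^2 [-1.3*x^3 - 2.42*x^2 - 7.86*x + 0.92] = -7.8*x - 4.84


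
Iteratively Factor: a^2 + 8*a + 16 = (a + 4)*(a + 4)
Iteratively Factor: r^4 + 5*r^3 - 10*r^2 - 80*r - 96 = (r + 2)*(r^3 + 3*r^2 - 16*r - 48) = (r - 4)*(r + 2)*(r^2 + 7*r + 12) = (r - 4)*(r + 2)*(r + 3)*(r + 4)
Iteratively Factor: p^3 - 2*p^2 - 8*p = (p - 4)*(p^2 + 2*p) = p*(p - 4)*(p + 2)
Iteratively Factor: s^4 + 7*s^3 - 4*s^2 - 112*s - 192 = (s - 4)*(s^3 + 11*s^2 + 40*s + 48) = (s - 4)*(s + 4)*(s^2 + 7*s + 12) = (s - 4)*(s + 4)^2*(s + 3)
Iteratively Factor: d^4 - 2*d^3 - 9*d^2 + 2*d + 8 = (d - 4)*(d^3 + 2*d^2 - d - 2) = (d - 4)*(d - 1)*(d^2 + 3*d + 2) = (d - 4)*(d - 1)*(d + 2)*(d + 1)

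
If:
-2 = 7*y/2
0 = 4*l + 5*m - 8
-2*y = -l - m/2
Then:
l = -68/21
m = 88/21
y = -4/7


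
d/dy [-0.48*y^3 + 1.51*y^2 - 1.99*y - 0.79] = -1.44*y^2 + 3.02*y - 1.99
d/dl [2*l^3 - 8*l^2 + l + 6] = 6*l^2 - 16*l + 1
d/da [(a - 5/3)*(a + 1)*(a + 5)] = 3*a^2 + 26*a/3 - 5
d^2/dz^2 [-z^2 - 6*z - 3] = -2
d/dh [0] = 0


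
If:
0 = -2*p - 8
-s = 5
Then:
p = -4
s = -5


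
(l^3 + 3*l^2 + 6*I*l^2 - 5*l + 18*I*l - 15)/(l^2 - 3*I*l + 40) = (l^2 + l*(3 + I) + 3*I)/(l - 8*I)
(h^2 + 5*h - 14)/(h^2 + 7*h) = (h - 2)/h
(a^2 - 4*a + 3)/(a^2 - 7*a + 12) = (a - 1)/(a - 4)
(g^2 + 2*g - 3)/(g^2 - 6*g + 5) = (g + 3)/(g - 5)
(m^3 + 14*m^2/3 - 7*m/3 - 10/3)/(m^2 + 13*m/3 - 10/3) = (3*m^2 - m - 2)/(3*m - 2)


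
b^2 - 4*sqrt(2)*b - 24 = (b - 6*sqrt(2))*(b + 2*sqrt(2))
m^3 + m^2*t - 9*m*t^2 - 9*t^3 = (m - 3*t)*(m + t)*(m + 3*t)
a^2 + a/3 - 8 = (a - 8/3)*(a + 3)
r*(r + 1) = r^2 + r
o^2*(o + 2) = o^3 + 2*o^2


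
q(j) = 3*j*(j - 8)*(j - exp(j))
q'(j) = 3*j*(1 - exp(j))*(j - 8) + 3*j*(j - exp(j)) + 3*(j - 8)*(j - exp(j))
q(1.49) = 85.76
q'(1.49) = 144.40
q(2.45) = 372.78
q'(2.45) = 516.91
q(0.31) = 7.53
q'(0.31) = 25.92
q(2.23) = 272.91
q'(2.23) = 395.47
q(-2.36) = -180.03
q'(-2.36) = 160.08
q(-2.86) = -271.83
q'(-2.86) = 207.92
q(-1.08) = -41.76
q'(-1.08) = 62.70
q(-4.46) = -745.48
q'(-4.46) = 391.76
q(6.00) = 14307.44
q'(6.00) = 9718.29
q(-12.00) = -8640.00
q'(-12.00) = 1872.00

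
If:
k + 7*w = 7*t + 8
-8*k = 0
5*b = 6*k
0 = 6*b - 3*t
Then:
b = 0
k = 0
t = 0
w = 8/7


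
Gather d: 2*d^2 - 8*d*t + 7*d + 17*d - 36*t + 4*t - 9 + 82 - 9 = 2*d^2 + d*(24 - 8*t) - 32*t + 64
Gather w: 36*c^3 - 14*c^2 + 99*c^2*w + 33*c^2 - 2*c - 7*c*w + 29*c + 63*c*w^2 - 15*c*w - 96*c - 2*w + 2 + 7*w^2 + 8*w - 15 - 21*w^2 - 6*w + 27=36*c^3 + 19*c^2 - 69*c + w^2*(63*c - 14) + w*(99*c^2 - 22*c) + 14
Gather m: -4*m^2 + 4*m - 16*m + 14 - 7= -4*m^2 - 12*m + 7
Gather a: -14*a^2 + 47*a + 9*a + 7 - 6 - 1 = -14*a^2 + 56*a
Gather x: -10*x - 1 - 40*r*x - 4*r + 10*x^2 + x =-4*r + 10*x^2 + x*(-40*r - 9) - 1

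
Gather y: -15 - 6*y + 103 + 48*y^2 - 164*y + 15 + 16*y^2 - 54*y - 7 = 64*y^2 - 224*y + 96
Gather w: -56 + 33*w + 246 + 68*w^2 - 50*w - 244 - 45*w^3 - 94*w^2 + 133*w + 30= -45*w^3 - 26*w^2 + 116*w - 24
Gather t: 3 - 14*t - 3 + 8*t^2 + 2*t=8*t^2 - 12*t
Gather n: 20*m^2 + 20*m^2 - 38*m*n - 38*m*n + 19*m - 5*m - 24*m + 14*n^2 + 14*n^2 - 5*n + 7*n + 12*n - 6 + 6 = 40*m^2 - 10*m + 28*n^2 + n*(14 - 76*m)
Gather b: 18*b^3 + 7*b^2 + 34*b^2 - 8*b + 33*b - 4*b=18*b^3 + 41*b^2 + 21*b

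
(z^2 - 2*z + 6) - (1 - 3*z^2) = 4*z^2 - 2*z + 5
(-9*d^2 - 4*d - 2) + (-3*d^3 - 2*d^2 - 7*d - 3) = -3*d^3 - 11*d^2 - 11*d - 5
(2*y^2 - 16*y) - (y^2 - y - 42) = y^2 - 15*y + 42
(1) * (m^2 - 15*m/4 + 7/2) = m^2 - 15*m/4 + 7/2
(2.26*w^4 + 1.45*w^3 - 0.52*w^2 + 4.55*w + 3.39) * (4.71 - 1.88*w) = -4.2488*w^5 + 7.9186*w^4 + 7.8071*w^3 - 11.0032*w^2 + 15.0573*w + 15.9669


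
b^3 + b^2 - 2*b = b*(b - 1)*(b + 2)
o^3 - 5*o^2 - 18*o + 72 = (o - 6)*(o - 3)*(o + 4)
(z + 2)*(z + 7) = z^2 + 9*z + 14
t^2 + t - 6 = (t - 2)*(t + 3)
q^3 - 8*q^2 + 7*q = q*(q - 7)*(q - 1)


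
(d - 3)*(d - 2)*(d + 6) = d^3 + d^2 - 24*d + 36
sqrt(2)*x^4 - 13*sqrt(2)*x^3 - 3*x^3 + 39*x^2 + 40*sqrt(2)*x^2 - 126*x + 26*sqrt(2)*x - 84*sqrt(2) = (x - 7)*(x - 6)*(x - 2*sqrt(2))*(sqrt(2)*x + 1)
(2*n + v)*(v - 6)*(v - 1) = 2*n*v^2 - 14*n*v + 12*n + v^3 - 7*v^2 + 6*v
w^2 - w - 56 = (w - 8)*(w + 7)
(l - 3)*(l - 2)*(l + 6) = l^3 + l^2 - 24*l + 36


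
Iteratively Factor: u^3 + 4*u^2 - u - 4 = (u + 1)*(u^2 + 3*u - 4) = (u - 1)*(u + 1)*(u + 4)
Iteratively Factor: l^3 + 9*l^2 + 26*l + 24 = (l + 2)*(l^2 + 7*l + 12) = (l + 2)*(l + 4)*(l + 3)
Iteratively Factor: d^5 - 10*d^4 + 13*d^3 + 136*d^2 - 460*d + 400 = (d - 5)*(d^4 - 5*d^3 - 12*d^2 + 76*d - 80) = (d - 5)*(d - 2)*(d^3 - 3*d^2 - 18*d + 40) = (d - 5)*(d - 2)^2*(d^2 - d - 20) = (d - 5)*(d - 2)^2*(d + 4)*(d - 5)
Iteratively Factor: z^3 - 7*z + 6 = (z - 2)*(z^2 + 2*z - 3) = (z - 2)*(z + 3)*(z - 1)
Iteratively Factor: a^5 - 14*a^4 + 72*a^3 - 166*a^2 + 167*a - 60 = (a - 1)*(a^4 - 13*a^3 + 59*a^2 - 107*a + 60) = (a - 5)*(a - 1)*(a^3 - 8*a^2 + 19*a - 12) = (a - 5)*(a - 1)^2*(a^2 - 7*a + 12) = (a - 5)*(a - 4)*(a - 1)^2*(a - 3)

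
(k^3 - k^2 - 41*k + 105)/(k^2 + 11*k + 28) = (k^2 - 8*k + 15)/(k + 4)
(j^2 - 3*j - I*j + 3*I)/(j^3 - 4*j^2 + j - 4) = (j - 3)/(j^2 + j*(-4 + I) - 4*I)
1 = 1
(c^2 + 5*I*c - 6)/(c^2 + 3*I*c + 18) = (c^2 + 5*I*c - 6)/(c^2 + 3*I*c + 18)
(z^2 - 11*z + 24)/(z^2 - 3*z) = (z - 8)/z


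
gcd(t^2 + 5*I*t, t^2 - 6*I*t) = t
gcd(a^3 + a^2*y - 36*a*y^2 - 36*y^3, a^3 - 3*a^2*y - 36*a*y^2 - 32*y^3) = a + y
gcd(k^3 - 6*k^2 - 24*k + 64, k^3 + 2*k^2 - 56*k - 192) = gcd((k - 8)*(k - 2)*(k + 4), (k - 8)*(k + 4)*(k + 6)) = k^2 - 4*k - 32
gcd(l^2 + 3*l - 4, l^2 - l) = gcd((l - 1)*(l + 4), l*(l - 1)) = l - 1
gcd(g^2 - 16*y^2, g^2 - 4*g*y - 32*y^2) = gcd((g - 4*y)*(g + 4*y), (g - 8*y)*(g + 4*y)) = g + 4*y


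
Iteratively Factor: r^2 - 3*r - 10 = (r - 5)*(r + 2)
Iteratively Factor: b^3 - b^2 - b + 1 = (b - 1)*(b^2 - 1) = (b - 1)*(b + 1)*(b - 1)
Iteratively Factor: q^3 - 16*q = (q)*(q^2 - 16) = q*(q - 4)*(q + 4)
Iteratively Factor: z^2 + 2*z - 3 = (z + 3)*(z - 1)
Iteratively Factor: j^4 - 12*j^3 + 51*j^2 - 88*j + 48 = (j - 3)*(j^3 - 9*j^2 + 24*j - 16) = (j - 4)*(j - 3)*(j^2 - 5*j + 4) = (j - 4)*(j - 3)*(j - 1)*(j - 4)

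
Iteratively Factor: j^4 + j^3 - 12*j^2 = (j + 4)*(j^3 - 3*j^2) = (j - 3)*(j + 4)*(j^2) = j*(j - 3)*(j + 4)*(j)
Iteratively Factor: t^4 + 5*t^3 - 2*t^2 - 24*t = (t + 4)*(t^3 + t^2 - 6*t) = (t + 3)*(t + 4)*(t^2 - 2*t) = (t - 2)*(t + 3)*(t + 4)*(t)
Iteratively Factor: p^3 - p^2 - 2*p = (p + 1)*(p^2 - 2*p) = (p - 2)*(p + 1)*(p)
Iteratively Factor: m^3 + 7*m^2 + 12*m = (m + 4)*(m^2 + 3*m) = m*(m + 4)*(m + 3)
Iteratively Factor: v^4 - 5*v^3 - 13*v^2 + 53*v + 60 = (v + 3)*(v^3 - 8*v^2 + 11*v + 20) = (v + 1)*(v + 3)*(v^2 - 9*v + 20) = (v - 4)*(v + 1)*(v + 3)*(v - 5)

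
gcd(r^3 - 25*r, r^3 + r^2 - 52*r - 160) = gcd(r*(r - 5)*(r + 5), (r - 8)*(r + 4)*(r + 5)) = r + 5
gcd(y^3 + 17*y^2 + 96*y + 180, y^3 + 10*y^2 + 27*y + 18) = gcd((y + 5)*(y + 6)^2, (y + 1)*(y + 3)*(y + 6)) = y + 6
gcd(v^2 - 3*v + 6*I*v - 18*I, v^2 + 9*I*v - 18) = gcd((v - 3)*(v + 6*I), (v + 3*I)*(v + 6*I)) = v + 6*I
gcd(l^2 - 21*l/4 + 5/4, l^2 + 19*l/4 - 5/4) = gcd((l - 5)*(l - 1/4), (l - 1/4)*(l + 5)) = l - 1/4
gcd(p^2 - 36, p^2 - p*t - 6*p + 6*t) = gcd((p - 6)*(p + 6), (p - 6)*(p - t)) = p - 6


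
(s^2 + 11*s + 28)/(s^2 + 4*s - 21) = (s + 4)/(s - 3)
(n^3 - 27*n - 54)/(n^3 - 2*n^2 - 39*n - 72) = (n - 6)/(n - 8)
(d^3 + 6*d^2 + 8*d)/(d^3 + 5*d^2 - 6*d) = (d^2 + 6*d + 8)/(d^2 + 5*d - 6)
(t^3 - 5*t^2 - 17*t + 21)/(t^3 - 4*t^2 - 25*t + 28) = (t + 3)/(t + 4)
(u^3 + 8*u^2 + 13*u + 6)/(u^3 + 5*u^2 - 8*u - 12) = (u + 1)/(u - 2)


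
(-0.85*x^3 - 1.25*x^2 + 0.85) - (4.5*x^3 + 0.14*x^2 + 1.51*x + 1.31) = -5.35*x^3 - 1.39*x^2 - 1.51*x - 0.46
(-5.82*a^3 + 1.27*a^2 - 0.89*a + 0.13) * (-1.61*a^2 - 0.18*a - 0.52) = 9.3702*a^5 - 0.9971*a^4 + 4.2307*a^3 - 0.7095*a^2 + 0.4394*a - 0.0676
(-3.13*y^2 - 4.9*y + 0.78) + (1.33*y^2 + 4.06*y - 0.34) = -1.8*y^2 - 0.840000000000001*y + 0.44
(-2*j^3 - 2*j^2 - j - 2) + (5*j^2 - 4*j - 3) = -2*j^3 + 3*j^2 - 5*j - 5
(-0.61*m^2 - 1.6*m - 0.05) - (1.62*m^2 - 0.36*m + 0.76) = -2.23*m^2 - 1.24*m - 0.81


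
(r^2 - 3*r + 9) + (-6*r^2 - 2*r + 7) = -5*r^2 - 5*r + 16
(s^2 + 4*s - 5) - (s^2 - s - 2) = 5*s - 3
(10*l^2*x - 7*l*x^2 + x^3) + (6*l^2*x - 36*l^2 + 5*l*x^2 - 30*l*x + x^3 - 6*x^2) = 16*l^2*x - 36*l^2 - 2*l*x^2 - 30*l*x + 2*x^3 - 6*x^2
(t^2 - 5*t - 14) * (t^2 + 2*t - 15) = t^4 - 3*t^3 - 39*t^2 + 47*t + 210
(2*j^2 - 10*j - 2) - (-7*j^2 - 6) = 9*j^2 - 10*j + 4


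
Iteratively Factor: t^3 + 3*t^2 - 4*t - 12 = (t - 2)*(t^2 + 5*t + 6) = (t - 2)*(t + 2)*(t + 3)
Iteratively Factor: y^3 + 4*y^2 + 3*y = (y)*(y^2 + 4*y + 3) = y*(y + 3)*(y + 1)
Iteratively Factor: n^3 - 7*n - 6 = (n + 2)*(n^2 - 2*n - 3) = (n - 3)*(n + 2)*(n + 1)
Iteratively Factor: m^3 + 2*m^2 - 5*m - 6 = (m + 1)*(m^2 + m - 6) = (m + 1)*(m + 3)*(m - 2)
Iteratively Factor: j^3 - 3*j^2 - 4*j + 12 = (j - 3)*(j^2 - 4) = (j - 3)*(j - 2)*(j + 2)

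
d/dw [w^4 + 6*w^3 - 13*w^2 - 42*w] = 4*w^3 + 18*w^2 - 26*w - 42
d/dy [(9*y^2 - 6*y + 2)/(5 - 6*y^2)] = 6*(-6*y^2 + 19*y - 5)/(36*y^4 - 60*y^2 + 25)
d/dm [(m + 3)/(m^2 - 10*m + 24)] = (m^2 - 10*m - 2*(m - 5)*(m + 3) + 24)/(m^2 - 10*m + 24)^2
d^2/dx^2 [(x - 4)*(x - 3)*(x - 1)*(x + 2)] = 12*x^2 - 36*x + 6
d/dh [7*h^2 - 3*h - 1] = 14*h - 3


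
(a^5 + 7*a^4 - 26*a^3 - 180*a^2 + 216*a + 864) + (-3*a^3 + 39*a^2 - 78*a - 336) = a^5 + 7*a^4 - 29*a^3 - 141*a^2 + 138*a + 528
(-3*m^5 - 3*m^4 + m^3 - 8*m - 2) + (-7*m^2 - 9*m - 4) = -3*m^5 - 3*m^4 + m^3 - 7*m^2 - 17*m - 6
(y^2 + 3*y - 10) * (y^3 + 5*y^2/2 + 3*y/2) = y^5 + 11*y^4/2 - y^3 - 41*y^2/2 - 15*y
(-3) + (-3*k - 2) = -3*k - 5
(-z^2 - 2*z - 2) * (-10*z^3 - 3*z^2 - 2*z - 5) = 10*z^5 + 23*z^4 + 28*z^3 + 15*z^2 + 14*z + 10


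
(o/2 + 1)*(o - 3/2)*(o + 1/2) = o^3/2 + o^2/2 - 11*o/8 - 3/4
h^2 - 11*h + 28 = (h - 7)*(h - 4)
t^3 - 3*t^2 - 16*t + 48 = (t - 4)*(t - 3)*(t + 4)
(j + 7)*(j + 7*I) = j^2 + 7*j + 7*I*j + 49*I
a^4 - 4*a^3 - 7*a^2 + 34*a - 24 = (a - 4)*(a - 2)*(a - 1)*(a + 3)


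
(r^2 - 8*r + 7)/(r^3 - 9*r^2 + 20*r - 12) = (r - 7)/(r^2 - 8*r + 12)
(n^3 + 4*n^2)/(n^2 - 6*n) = n*(n + 4)/(n - 6)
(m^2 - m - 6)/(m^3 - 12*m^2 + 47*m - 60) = (m + 2)/(m^2 - 9*m + 20)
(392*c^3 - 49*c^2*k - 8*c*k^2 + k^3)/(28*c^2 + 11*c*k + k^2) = (56*c^2 - 15*c*k + k^2)/(4*c + k)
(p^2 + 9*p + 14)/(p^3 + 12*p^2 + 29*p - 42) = (p + 2)/(p^2 + 5*p - 6)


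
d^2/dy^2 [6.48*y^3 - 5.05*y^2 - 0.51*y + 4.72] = 38.88*y - 10.1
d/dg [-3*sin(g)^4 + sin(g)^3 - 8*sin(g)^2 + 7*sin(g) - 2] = (-12*sin(g)^3 + 3*sin(g)^2 - 16*sin(g) + 7)*cos(g)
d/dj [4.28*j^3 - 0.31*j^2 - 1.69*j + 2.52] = 12.84*j^2 - 0.62*j - 1.69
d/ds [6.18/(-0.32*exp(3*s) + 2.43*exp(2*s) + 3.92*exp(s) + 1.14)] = (5.9328*exp(2*s) - 30.0348*exp(s) - 24.2256)*exp(s)/(-0.32*exp(3*s) + 2.43*exp(2*s) + 3.92*exp(s) + 1.14)^2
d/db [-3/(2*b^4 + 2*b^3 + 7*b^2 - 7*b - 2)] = 3*(8*b^3 + 6*b^2 + 14*b - 7)/(2*b^4 + 2*b^3 + 7*b^2 - 7*b - 2)^2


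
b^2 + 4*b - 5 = (b - 1)*(b + 5)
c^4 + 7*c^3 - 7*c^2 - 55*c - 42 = (c - 3)*(c + 1)*(c + 2)*(c + 7)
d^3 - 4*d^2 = d^2*(d - 4)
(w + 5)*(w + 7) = w^2 + 12*w + 35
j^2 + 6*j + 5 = (j + 1)*(j + 5)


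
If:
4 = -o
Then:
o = -4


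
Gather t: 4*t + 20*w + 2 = 4*t + 20*w + 2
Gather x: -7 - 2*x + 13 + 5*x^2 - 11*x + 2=5*x^2 - 13*x + 8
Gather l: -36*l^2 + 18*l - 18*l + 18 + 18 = 36 - 36*l^2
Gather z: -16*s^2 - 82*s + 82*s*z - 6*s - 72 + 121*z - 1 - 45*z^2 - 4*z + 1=-16*s^2 - 88*s - 45*z^2 + z*(82*s + 117) - 72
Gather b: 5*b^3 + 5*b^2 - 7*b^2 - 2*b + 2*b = 5*b^3 - 2*b^2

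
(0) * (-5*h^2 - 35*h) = 0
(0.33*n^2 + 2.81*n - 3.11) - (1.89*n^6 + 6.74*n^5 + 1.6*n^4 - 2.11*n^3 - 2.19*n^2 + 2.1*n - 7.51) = -1.89*n^6 - 6.74*n^5 - 1.6*n^4 + 2.11*n^3 + 2.52*n^2 + 0.71*n + 4.4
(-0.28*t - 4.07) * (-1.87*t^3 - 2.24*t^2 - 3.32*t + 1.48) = 0.5236*t^4 + 8.2381*t^3 + 10.0464*t^2 + 13.098*t - 6.0236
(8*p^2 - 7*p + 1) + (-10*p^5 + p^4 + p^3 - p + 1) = -10*p^5 + p^4 + p^3 + 8*p^2 - 8*p + 2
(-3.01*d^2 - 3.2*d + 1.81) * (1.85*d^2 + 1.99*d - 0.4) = -5.5685*d^4 - 11.9099*d^3 - 1.8155*d^2 + 4.8819*d - 0.724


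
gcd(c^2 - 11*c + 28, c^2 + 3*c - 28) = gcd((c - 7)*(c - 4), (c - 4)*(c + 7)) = c - 4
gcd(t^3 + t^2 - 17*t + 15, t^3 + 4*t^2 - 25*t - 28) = 1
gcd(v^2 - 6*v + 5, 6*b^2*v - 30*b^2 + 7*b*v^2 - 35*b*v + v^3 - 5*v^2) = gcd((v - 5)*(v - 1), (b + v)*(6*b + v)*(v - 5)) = v - 5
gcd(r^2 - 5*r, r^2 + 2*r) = r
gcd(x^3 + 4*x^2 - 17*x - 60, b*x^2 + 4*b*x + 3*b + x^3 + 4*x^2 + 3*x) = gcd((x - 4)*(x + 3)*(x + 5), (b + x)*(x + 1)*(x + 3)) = x + 3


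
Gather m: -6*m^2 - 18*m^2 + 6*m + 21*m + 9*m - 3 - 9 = -24*m^2 + 36*m - 12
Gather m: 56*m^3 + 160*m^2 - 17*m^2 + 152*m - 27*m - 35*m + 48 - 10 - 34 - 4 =56*m^3 + 143*m^2 + 90*m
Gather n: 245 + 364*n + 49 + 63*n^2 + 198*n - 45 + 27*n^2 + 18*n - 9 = 90*n^2 + 580*n + 240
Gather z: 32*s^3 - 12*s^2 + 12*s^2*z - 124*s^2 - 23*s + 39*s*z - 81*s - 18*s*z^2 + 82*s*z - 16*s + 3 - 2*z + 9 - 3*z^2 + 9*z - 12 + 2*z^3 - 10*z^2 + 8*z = 32*s^3 - 136*s^2 - 120*s + 2*z^3 + z^2*(-18*s - 13) + z*(12*s^2 + 121*s + 15)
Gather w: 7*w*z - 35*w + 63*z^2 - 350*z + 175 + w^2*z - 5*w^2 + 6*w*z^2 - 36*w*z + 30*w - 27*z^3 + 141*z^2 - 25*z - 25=w^2*(z - 5) + w*(6*z^2 - 29*z - 5) - 27*z^3 + 204*z^2 - 375*z + 150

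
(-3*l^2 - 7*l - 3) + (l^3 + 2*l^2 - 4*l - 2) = l^3 - l^2 - 11*l - 5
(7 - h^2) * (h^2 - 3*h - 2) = -h^4 + 3*h^3 + 9*h^2 - 21*h - 14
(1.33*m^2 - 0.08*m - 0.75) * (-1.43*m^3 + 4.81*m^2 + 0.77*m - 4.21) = -1.9019*m^5 + 6.5117*m^4 + 1.7118*m^3 - 9.2684*m^2 - 0.2407*m + 3.1575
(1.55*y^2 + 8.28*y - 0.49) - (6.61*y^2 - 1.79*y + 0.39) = -5.06*y^2 + 10.07*y - 0.88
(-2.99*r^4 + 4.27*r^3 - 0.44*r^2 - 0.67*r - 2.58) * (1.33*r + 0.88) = -3.9767*r^5 + 3.0479*r^4 + 3.1724*r^3 - 1.2783*r^2 - 4.021*r - 2.2704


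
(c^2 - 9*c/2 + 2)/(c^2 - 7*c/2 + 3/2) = (c - 4)/(c - 3)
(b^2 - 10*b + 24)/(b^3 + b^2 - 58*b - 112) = (b^2 - 10*b + 24)/(b^3 + b^2 - 58*b - 112)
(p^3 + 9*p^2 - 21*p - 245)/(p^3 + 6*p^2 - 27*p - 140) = (p + 7)/(p + 4)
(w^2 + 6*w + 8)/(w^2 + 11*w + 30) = (w^2 + 6*w + 8)/(w^2 + 11*w + 30)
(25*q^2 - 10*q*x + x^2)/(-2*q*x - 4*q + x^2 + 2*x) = (-25*q^2 + 10*q*x - x^2)/(2*q*x + 4*q - x^2 - 2*x)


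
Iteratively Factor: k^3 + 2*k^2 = (k + 2)*(k^2) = k*(k + 2)*(k)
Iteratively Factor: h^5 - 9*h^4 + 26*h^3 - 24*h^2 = (h - 4)*(h^4 - 5*h^3 + 6*h^2) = h*(h - 4)*(h^3 - 5*h^2 + 6*h) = h^2*(h - 4)*(h^2 - 5*h + 6) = h^2*(h - 4)*(h - 2)*(h - 3)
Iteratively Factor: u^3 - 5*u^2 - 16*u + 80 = (u - 5)*(u^2 - 16) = (u - 5)*(u - 4)*(u + 4)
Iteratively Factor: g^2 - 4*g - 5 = (g + 1)*(g - 5)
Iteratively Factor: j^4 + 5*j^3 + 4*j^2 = (j)*(j^3 + 5*j^2 + 4*j) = j^2*(j^2 + 5*j + 4) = j^2*(j + 4)*(j + 1)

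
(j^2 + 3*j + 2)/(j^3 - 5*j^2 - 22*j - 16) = 1/(j - 8)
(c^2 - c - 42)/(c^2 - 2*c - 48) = (c - 7)/(c - 8)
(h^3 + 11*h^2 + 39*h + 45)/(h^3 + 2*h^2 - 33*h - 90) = (h + 3)/(h - 6)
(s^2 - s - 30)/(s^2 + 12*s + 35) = (s - 6)/(s + 7)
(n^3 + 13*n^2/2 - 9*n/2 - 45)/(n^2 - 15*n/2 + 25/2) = (n^2 + 9*n + 18)/(n - 5)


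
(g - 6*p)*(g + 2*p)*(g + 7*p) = g^3 + 3*g^2*p - 40*g*p^2 - 84*p^3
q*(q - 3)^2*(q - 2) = q^4 - 8*q^3 + 21*q^2 - 18*q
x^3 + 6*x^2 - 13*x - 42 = (x - 3)*(x + 2)*(x + 7)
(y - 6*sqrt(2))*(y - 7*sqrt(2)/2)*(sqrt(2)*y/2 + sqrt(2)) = sqrt(2)*y^3/2 - 19*y^2/2 + sqrt(2)*y^2 - 19*y + 21*sqrt(2)*y + 42*sqrt(2)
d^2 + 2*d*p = d*(d + 2*p)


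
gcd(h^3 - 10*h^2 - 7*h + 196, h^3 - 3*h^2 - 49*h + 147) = h - 7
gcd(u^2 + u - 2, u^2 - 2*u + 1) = u - 1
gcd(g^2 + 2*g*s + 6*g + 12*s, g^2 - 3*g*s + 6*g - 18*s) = g + 6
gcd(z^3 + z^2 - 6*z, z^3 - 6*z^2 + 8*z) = z^2 - 2*z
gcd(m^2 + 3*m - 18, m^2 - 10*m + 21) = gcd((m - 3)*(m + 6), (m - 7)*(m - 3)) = m - 3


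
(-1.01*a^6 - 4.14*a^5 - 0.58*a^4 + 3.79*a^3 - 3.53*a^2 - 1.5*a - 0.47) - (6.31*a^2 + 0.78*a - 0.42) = -1.01*a^6 - 4.14*a^5 - 0.58*a^4 + 3.79*a^3 - 9.84*a^2 - 2.28*a - 0.05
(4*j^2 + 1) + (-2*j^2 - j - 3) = 2*j^2 - j - 2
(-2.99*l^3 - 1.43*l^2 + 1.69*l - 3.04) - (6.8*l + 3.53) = -2.99*l^3 - 1.43*l^2 - 5.11*l - 6.57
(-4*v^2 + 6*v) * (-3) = 12*v^2 - 18*v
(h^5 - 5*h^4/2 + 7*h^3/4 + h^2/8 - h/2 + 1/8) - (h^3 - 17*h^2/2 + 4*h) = h^5 - 5*h^4/2 + 3*h^3/4 + 69*h^2/8 - 9*h/2 + 1/8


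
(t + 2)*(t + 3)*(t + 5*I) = t^3 + 5*t^2 + 5*I*t^2 + 6*t + 25*I*t + 30*I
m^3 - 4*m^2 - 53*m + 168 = (m - 8)*(m - 3)*(m + 7)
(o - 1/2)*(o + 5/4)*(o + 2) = o^3 + 11*o^2/4 + 7*o/8 - 5/4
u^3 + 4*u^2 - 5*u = u*(u - 1)*(u + 5)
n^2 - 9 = (n - 3)*(n + 3)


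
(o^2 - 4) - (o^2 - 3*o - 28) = 3*o + 24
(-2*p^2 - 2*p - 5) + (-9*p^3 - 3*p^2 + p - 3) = -9*p^3 - 5*p^2 - p - 8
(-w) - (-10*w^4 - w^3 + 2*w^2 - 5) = 10*w^4 + w^3 - 2*w^2 - w + 5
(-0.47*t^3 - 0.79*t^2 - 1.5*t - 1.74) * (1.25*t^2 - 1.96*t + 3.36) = -0.5875*t^5 - 0.0663000000000001*t^4 - 1.9058*t^3 - 1.8894*t^2 - 1.6296*t - 5.8464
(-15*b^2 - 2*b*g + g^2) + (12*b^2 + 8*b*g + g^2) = -3*b^2 + 6*b*g + 2*g^2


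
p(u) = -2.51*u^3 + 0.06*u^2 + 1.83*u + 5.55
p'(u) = -7.53*u^2 + 0.12*u + 1.83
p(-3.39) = 97.82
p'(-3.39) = -85.11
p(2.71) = -39.01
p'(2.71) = -53.15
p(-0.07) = 5.42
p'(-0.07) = 1.78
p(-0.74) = 5.25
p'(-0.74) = -2.38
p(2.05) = -12.07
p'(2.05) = -29.57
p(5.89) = -494.47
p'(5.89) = -258.69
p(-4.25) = 191.54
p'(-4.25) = -134.69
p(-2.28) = 31.44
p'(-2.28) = -37.59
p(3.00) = -56.19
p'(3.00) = -65.58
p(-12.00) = 4329.51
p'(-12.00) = -1083.93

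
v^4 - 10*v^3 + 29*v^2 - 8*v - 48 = (v - 4)^2*(v - 3)*(v + 1)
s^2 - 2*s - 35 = (s - 7)*(s + 5)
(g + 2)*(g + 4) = g^2 + 6*g + 8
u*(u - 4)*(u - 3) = u^3 - 7*u^2 + 12*u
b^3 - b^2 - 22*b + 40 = (b - 4)*(b - 2)*(b + 5)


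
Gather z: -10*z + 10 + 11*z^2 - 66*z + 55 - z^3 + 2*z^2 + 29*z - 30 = -z^3 + 13*z^2 - 47*z + 35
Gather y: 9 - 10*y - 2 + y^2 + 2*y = y^2 - 8*y + 7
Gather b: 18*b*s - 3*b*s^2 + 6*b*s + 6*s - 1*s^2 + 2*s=b*(-3*s^2 + 24*s) - s^2 + 8*s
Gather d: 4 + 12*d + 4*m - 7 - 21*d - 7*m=-9*d - 3*m - 3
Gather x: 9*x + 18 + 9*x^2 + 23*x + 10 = 9*x^2 + 32*x + 28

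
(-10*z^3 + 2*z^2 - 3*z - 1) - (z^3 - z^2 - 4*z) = -11*z^3 + 3*z^2 + z - 1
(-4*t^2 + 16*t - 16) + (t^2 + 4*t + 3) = -3*t^2 + 20*t - 13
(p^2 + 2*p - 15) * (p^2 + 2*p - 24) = p^4 + 4*p^3 - 35*p^2 - 78*p + 360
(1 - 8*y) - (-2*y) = 1 - 6*y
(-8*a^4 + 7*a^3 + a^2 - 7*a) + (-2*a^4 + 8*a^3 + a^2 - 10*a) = -10*a^4 + 15*a^3 + 2*a^2 - 17*a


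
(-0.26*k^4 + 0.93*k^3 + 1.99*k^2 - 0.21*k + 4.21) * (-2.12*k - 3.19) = 0.5512*k^5 - 1.1422*k^4 - 7.1855*k^3 - 5.9029*k^2 - 8.2553*k - 13.4299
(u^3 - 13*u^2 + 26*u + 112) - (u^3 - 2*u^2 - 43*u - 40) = -11*u^2 + 69*u + 152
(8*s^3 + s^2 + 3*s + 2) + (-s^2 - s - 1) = 8*s^3 + 2*s + 1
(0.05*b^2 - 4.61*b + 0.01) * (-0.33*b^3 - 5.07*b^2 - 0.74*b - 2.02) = -0.0165*b^5 + 1.2678*b^4 + 23.3324*b^3 + 3.2597*b^2 + 9.3048*b - 0.0202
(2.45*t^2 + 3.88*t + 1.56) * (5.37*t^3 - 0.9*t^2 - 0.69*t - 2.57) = 13.1565*t^5 + 18.6306*t^4 + 3.1947*t^3 - 10.3777*t^2 - 11.048*t - 4.0092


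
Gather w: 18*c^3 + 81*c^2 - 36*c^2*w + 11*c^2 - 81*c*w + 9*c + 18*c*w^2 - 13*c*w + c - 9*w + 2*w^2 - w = 18*c^3 + 92*c^2 + 10*c + w^2*(18*c + 2) + w*(-36*c^2 - 94*c - 10)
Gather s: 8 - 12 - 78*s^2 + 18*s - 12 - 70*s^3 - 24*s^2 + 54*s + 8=-70*s^3 - 102*s^2 + 72*s - 8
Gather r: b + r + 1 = b + r + 1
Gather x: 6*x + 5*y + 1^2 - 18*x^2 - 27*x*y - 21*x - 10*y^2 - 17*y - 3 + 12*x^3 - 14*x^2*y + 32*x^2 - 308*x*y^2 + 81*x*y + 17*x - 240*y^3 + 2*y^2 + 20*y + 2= 12*x^3 + x^2*(14 - 14*y) + x*(-308*y^2 + 54*y + 2) - 240*y^3 - 8*y^2 + 8*y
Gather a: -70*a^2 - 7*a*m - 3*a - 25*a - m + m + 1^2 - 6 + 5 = -70*a^2 + a*(-7*m - 28)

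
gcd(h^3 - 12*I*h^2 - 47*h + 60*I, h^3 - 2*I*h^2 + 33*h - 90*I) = h^2 - 8*I*h - 15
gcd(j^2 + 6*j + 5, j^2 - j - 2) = j + 1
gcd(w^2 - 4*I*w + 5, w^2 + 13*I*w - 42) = 1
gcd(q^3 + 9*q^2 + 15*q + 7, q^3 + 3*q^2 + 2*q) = q + 1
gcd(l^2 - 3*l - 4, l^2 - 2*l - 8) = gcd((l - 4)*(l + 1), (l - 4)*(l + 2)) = l - 4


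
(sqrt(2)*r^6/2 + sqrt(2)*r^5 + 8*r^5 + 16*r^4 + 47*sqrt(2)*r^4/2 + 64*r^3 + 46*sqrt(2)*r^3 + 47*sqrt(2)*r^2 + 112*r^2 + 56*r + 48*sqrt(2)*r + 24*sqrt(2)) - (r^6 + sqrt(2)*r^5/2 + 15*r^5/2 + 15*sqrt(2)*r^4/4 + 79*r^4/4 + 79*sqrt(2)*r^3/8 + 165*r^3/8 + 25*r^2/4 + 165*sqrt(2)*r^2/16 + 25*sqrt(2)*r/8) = -r^6 + sqrt(2)*r^6/2 + r^5/2 + sqrt(2)*r^5/2 - 15*r^4/4 + 79*sqrt(2)*r^4/4 + 347*r^3/8 + 289*sqrt(2)*r^3/8 + 587*sqrt(2)*r^2/16 + 423*r^2/4 + 56*r + 359*sqrt(2)*r/8 + 24*sqrt(2)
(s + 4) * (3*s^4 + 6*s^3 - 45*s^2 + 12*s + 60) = 3*s^5 + 18*s^4 - 21*s^3 - 168*s^2 + 108*s + 240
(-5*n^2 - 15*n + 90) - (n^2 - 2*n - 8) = -6*n^2 - 13*n + 98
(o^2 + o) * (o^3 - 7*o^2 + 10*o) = o^5 - 6*o^4 + 3*o^3 + 10*o^2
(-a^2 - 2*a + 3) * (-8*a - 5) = 8*a^3 + 21*a^2 - 14*a - 15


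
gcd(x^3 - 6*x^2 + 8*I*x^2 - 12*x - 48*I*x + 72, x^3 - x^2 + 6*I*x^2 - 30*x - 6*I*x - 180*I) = x^2 + x*(-6 + 6*I) - 36*I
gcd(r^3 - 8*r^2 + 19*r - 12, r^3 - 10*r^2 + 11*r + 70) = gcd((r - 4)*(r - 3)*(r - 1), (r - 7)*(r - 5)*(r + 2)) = 1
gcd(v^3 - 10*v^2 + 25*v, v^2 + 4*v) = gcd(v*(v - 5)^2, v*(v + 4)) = v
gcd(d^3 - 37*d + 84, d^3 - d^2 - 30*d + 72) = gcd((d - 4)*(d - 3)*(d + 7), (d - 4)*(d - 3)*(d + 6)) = d^2 - 7*d + 12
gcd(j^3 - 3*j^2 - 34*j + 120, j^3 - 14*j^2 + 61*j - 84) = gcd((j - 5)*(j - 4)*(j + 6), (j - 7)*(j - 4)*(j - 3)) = j - 4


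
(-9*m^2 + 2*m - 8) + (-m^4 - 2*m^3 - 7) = -m^4 - 2*m^3 - 9*m^2 + 2*m - 15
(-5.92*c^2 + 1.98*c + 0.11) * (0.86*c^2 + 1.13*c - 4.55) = -5.0912*c^4 - 4.9868*c^3 + 29.268*c^2 - 8.8847*c - 0.5005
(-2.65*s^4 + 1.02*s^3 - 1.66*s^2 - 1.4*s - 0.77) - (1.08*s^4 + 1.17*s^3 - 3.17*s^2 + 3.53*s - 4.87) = -3.73*s^4 - 0.15*s^3 + 1.51*s^2 - 4.93*s + 4.1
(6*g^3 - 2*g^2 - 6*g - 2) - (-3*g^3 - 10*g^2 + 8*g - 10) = 9*g^3 + 8*g^2 - 14*g + 8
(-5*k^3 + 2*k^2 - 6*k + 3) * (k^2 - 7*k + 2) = -5*k^5 + 37*k^4 - 30*k^3 + 49*k^2 - 33*k + 6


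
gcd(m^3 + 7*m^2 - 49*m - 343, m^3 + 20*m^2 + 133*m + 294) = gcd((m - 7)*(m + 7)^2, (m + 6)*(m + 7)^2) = m^2 + 14*m + 49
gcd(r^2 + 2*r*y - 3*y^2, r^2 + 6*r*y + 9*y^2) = r + 3*y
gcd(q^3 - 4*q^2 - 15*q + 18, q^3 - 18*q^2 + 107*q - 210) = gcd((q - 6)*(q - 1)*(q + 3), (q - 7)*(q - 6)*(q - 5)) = q - 6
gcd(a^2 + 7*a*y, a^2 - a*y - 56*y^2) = a + 7*y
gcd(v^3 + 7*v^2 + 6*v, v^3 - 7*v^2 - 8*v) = v^2 + v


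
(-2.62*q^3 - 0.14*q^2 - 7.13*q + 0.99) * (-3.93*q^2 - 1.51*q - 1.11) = 10.2966*q^5 + 4.5064*q^4 + 31.1405*q^3 + 7.031*q^2 + 6.4194*q - 1.0989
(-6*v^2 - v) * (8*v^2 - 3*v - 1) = -48*v^4 + 10*v^3 + 9*v^2 + v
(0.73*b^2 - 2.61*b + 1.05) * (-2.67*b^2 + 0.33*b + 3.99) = -1.9491*b^4 + 7.2096*b^3 - 0.7521*b^2 - 10.0674*b + 4.1895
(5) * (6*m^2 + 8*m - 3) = 30*m^2 + 40*m - 15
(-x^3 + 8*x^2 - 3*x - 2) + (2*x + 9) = -x^3 + 8*x^2 - x + 7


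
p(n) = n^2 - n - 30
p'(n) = 2*n - 1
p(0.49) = -30.25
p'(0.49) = -0.02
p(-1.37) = -26.75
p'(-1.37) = -3.74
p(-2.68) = -20.14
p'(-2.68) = -6.36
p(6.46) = 5.27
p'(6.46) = 11.92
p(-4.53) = -4.95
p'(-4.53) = -10.06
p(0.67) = -30.22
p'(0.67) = 0.34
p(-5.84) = 9.95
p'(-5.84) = -12.68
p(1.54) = -29.17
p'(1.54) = 2.08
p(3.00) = -24.00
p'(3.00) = 5.00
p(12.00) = 102.00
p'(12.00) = 23.00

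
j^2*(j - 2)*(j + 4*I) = j^4 - 2*j^3 + 4*I*j^3 - 8*I*j^2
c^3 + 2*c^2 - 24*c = c*(c - 4)*(c + 6)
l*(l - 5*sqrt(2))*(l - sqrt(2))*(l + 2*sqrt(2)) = l^4 - 4*sqrt(2)*l^3 - 14*l^2 + 20*sqrt(2)*l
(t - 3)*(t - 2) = t^2 - 5*t + 6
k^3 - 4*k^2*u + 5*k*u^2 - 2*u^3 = (k - 2*u)*(k - u)^2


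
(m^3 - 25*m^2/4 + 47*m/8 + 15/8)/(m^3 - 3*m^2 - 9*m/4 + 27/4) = (4*m^2 - 19*m - 5)/(2*(2*m^2 - 3*m - 9))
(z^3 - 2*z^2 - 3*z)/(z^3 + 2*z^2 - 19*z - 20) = z*(z - 3)/(z^2 + z - 20)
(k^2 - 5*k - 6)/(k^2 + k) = (k - 6)/k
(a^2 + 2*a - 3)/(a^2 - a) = (a + 3)/a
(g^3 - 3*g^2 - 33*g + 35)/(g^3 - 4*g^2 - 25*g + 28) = (g + 5)/(g + 4)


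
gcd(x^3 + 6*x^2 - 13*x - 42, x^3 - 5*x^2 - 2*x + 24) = x^2 - x - 6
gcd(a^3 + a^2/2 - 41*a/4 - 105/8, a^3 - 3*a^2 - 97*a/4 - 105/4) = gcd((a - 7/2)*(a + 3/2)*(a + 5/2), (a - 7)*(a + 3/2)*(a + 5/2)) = a^2 + 4*a + 15/4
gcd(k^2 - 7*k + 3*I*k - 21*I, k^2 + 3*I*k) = k + 3*I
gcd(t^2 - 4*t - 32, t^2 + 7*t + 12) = t + 4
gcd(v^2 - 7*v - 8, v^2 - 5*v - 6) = v + 1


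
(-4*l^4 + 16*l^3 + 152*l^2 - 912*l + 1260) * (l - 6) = -4*l^5 + 40*l^4 + 56*l^3 - 1824*l^2 + 6732*l - 7560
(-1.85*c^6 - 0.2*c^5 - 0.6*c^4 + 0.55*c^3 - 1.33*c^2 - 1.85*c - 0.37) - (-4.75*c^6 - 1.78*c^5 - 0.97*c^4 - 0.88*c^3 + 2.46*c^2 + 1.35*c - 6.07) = 2.9*c^6 + 1.58*c^5 + 0.37*c^4 + 1.43*c^3 - 3.79*c^2 - 3.2*c + 5.7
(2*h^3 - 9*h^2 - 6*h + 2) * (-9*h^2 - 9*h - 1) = -18*h^5 + 63*h^4 + 133*h^3 + 45*h^2 - 12*h - 2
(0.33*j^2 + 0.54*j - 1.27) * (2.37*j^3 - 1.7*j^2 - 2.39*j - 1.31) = 0.7821*j^5 + 0.7188*j^4 - 4.7166*j^3 + 0.4361*j^2 + 2.3279*j + 1.6637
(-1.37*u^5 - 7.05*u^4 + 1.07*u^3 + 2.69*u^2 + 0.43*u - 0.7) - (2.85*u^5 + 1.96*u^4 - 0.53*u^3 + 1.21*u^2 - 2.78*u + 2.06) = -4.22*u^5 - 9.01*u^4 + 1.6*u^3 + 1.48*u^2 + 3.21*u - 2.76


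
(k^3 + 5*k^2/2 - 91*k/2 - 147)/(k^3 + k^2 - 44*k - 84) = (k + 7/2)/(k + 2)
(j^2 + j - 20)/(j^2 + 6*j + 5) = (j - 4)/(j + 1)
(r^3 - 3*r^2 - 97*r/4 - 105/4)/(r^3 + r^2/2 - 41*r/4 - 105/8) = 2*(r - 7)/(2*r - 7)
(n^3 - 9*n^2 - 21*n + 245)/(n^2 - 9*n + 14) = (n^2 - 2*n - 35)/(n - 2)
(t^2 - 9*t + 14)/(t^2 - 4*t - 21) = (t - 2)/(t + 3)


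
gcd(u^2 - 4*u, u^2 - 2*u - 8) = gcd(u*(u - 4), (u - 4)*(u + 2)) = u - 4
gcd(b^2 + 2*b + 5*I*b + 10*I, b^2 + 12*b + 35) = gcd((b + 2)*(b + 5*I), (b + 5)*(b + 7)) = 1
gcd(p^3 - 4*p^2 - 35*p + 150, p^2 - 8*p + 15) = p - 5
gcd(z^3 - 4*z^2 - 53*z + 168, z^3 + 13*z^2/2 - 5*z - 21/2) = z + 7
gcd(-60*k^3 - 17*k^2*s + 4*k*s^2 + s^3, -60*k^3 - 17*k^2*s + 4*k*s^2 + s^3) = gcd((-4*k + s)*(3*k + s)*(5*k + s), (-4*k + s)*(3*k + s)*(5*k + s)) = -60*k^3 - 17*k^2*s + 4*k*s^2 + s^3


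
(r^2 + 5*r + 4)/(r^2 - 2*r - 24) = (r + 1)/(r - 6)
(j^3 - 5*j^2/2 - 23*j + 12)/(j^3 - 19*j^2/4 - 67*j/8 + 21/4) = 4*(j + 4)/(4*j + 7)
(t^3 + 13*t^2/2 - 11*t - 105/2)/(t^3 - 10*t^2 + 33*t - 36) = (2*t^2 + 19*t + 35)/(2*(t^2 - 7*t + 12))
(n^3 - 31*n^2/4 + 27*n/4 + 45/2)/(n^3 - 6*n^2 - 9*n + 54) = (n + 5/4)/(n + 3)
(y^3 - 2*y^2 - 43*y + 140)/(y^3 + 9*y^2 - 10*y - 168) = (y - 5)/(y + 6)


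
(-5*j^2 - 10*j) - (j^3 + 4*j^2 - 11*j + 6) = -j^3 - 9*j^2 + j - 6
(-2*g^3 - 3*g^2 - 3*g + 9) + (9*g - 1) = -2*g^3 - 3*g^2 + 6*g + 8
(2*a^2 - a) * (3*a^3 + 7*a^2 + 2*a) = 6*a^5 + 11*a^4 - 3*a^3 - 2*a^2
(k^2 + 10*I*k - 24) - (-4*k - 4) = k^2 + 4*k + 10*I*k - 20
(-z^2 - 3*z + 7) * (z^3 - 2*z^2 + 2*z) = -z^5 - z^4 + 11*z^3 - 20*z^2 + 14*z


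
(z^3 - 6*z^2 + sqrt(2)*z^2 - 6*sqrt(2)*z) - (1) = z^3 - 6*z^2 + sqrt(2)*z^2 - 6*sqrt(2)*z - 1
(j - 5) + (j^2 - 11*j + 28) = j^2 - 10*j + 23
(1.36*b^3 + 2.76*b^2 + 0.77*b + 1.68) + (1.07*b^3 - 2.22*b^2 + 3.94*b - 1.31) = 2.43*b^3 + 0.54*b^2 + 4.71*b + 0.37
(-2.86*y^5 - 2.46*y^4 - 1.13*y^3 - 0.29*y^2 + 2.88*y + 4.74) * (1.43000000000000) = -4.0898*y^5 - 3.5178*y^4 - 1.6159*y^3 - 0.4147*y^2 + 4.1184*y + 6.7782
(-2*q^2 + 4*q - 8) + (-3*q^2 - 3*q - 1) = -5*q^2 + q - 9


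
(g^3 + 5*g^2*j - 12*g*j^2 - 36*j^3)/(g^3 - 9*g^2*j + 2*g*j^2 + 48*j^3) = (g + 6*j)/(g - 8*j)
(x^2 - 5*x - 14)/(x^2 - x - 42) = (x + 2)/(x + 6)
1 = 1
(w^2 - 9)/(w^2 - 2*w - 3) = (w + 3)/(w + 1)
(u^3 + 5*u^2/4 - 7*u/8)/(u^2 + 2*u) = (8*u^2 + 10*u - 7)/(8*(u + 2))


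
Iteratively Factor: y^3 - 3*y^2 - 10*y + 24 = (y - 2)*(y^2 - y - 12) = (y - 2)*(y + 3)*(y - 4)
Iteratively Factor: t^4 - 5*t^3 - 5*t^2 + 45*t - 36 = (t - 3)*(t^3 - 2*t^2 - 11*t + 12) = (t - 4)*(t - 3)*(t^2 + 2*t - 3) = (t - 4)*(t - 3)*(t - 1)*(t + 3)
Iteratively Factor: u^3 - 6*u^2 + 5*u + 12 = (u - 3)*(u^2 - 3*u - 4) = (u - 4)*(u - 3)*(u + 1)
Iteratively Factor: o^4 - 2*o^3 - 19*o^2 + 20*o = (o - 1)*(o^3 - o^2 - 20*o) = (o - 5)*(o - 1)*(o^2 + 4*o) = o*(o - 5)*(o - 1)*(o + 4)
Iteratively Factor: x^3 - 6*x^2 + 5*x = (x - 5)*(x^2 - x) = (x - 5)*(x - 1)*(x)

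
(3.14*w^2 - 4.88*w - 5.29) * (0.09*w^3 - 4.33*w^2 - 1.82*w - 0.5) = 0.2826*w^5 - 14.0354*w^4 + 14.9395*w^3 + 30.2173*w^2 + 12.0678*w + 2.645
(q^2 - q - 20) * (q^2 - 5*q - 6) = q^4 - 6*q^3 - 21*q^2 + 106*q + 120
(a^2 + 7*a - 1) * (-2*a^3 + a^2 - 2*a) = -2*a^5 - 13*a^4 + 7*a^3 - 15*a^2 + 2*a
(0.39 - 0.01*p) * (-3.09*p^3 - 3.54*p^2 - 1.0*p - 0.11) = 0.0309*p^4 - 1.1697*p^3 - 1.3706*p^2 - 0.3889*p - 0.0429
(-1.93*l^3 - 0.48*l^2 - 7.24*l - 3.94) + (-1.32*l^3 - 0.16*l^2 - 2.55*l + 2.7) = -3.25*l^3 - 0.64*l^2 - 9.79*l - 1.24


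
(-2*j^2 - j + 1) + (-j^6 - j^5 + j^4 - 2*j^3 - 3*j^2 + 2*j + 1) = -j^6 - j^5 + j^4 - 2*j^3 - 5*j^2 + j + 2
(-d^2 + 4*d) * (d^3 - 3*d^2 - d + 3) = -d^5 + 7*d^4 - 11*d^3 - 7*d^2 + 12*d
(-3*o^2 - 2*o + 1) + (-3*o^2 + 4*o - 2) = -6*o^2 + 2*o - 1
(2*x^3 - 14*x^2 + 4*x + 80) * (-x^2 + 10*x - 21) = -2*x^5 + 34*x^4 - 186*x^3 + 254*x^2 + 716*x - 1680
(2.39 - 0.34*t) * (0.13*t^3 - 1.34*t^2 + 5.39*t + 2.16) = -0.0442*t^4 + 0.7663*t^3 - 5.0352*t^2 + 12.1477*t + 5.1624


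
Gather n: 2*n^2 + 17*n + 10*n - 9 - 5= 2*n^2 + 27*n - 14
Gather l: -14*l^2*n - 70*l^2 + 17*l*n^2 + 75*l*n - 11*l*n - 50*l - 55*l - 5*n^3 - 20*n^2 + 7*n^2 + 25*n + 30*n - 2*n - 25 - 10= l^2*(-14*n - 70) + l*(17*n^2 + 64*n - 105) - 5*n^3 - 13*n^2 + 53*n - 35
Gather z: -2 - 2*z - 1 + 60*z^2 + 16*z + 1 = 60*z^2 + 14*z - 2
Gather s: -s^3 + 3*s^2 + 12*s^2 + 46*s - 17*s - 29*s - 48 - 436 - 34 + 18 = -s^3 + 15*s^2 - 500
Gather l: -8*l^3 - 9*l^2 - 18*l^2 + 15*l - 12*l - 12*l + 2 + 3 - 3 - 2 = -8*l^3 - 27*l^2 - 9*l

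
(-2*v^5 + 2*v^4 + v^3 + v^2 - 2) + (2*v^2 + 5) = -2*v^5 + 2*v^4 + v^3 + 3*v^2 + 3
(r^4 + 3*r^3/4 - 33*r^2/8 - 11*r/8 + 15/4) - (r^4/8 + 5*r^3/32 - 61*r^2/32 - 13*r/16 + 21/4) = 7*r^4/8 + 19*r^3/32 - 71*r^2/32 - 9*r/16 - 3/2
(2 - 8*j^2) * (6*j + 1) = -48*j^3 - 8*j^2 + 12*j + 2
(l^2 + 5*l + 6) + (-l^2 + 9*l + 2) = 14*l + 8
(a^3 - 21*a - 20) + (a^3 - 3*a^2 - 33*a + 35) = 2*a^3 - 3*a^2 - 54*a + 15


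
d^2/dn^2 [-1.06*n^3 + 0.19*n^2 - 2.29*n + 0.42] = 0.38 - 6.36*n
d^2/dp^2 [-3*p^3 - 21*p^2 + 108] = -18*p - 42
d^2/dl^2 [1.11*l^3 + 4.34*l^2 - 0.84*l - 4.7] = 6.66*l + 8.68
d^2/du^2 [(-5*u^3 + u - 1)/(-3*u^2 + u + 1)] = 2*(11*u^3 + 42*u^2 - 3*u + 5)/(27*u^6 - 27*u^5 - 18*u^4 + 17*u^3 + 6*u^2 - 3*u - 1)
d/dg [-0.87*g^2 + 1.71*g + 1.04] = 1.71 - 1.74*g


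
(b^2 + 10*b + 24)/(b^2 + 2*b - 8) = (b + 6)/(b - 2)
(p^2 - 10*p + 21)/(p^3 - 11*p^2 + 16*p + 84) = (p - 3)/(p^2 - 4*p - 12)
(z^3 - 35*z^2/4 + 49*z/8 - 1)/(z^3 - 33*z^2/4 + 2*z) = (z - 1/2)/z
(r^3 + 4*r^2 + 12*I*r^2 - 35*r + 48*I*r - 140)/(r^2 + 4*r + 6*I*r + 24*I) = (r^2 + 12*I*r - 35)/(r + 6*I)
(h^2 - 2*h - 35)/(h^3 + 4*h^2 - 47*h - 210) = 1/(h + 6)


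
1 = 1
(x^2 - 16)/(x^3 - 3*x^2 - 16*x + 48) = 1/(x - 3)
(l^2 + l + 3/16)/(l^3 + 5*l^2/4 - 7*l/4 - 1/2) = (l + 3/4)/(l^2 + l - 2)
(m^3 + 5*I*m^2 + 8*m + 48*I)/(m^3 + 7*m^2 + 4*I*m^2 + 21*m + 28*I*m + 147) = (m^2 + 8*I*m - 16)/(m^2 + 7*m*(1 + I) + 49*I)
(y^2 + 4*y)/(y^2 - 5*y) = (y + 4)/(y - 5)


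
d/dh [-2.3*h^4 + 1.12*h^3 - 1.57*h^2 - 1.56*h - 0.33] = -9.2*h^3 + 3.36*h^2 - 3.14*h - 1.56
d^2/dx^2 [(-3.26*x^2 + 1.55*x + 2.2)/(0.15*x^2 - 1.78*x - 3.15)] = (1.11022302462516e-16*x^4 - 1.67109*x^3 - 8.9451*x^2 + 0.869849999999989*x - 66.05644)/(0.003375*x^6 - 0.12015*x^5 + 1.213155*x^4 - 0.593452000000001*x^3 - 25.476255*x^2 - 52.98615*x - 31.255875)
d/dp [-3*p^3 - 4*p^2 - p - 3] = -9*p^2 - 8*p - 1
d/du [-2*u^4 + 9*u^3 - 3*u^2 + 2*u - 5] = -8*u^3 + 27*u^2 - 6*u + 2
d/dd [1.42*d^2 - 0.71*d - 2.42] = 2.84*d - 0.71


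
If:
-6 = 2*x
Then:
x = -3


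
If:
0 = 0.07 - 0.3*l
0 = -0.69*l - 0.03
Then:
No Solution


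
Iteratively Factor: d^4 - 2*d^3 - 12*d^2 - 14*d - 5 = (d + 1)*(d^3 - 3*d^2 - 9*d - 5) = (d + 1)^2*(d^2 - 4*d - 5) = (d - 5)*(d + 1)^2*(d + 1)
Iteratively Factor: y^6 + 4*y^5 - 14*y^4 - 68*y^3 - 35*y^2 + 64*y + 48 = (y + 1)*(y^5 + 3*y^4 - 17*y^3 - 51*y^2 + 16*y + 48) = (y - 4)*(y + 1)*(y^4 + 7*y^3 + 11*y^2 - 7*y - 12) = (y - 4)*(y + 1)^2*(y^3 + 6*y^2 + 5*y - 12) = (y - 4)*(y - 1)*(y + 1)^2*(y^2 + 7*y + 12) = (y - 4)*(y - 1)*(y + 1)^2*(y + 4)*(y + 3)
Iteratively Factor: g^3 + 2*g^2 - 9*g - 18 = (g + 2)*(g^2 - 9) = (g - 3)*(g + 2)*(g + 3)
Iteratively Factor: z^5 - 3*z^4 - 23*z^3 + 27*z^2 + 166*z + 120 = (z - 5)*(z^4 + 2*z^3 - 13*z^2 - 38*z - 24) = (z - 5)*(z - 4)*(z^3 + 6*z^2 + 11*z + 6) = (z - 5)*(z - 4)*(z + 2)*(z^2 + 4*z + 3) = (z - 5)*(z - 4)*(z + 1)*(z + 2)*(z + 3)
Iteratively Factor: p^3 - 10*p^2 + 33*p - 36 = (p - 3)*(p^2 - 7*p + 12) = (p - 4)*(p - 3)*(p - 3)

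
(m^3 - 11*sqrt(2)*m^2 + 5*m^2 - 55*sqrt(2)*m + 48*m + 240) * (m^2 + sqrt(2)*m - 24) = m^5 - 10*sqrt(2)*m^4 + 5*m^4 - 50*sqrt(2)*m^3 + 2*m^3 + 10*m^2 + 312*sqrt(2)*m^2 - 1152*m + 1560*sqrt(2)*m - 5760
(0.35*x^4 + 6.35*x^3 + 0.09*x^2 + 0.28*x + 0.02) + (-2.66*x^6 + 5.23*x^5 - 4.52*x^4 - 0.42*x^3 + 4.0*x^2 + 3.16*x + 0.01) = -2.66*x^6 + 5.23*x^5 - 4.17*x^4 + 5.93*x^3 + 4.09*x^2 + 3.44*x + 0.03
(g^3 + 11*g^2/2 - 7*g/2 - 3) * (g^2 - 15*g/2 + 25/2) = g^5 - 2*g^4 - 129*g^3/4 + 92*g^2 - 85*g/4 - 75/2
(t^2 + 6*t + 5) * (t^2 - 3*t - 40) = t^4 + 3*t^3 - 53*t^2 - 255*t - 200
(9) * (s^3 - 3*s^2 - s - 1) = 9*s^3 - 27*s^2 - 9*s - 9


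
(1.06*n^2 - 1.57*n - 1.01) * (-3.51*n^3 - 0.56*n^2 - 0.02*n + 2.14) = -3.7206*n^5 + 4.9171*n^4 + 4.4031*n^3 + 2.8654*n^2 - 3.3396*n - 2.1614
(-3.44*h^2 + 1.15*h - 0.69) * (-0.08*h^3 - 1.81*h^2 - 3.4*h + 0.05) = 0.2752*h^5 + 6.1344*h^4 + 9.6697*h^3 - 2.8331*h^2 + 2.4035*h - 0.0345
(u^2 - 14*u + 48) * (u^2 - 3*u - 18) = u^4 - 17*u^3 + 72*u^2 + 108*u - 864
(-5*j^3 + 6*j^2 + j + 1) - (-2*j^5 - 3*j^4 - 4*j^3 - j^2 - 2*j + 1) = 2*j^5 + 3*j^4 - j^3 + 7*j^2 + 3*j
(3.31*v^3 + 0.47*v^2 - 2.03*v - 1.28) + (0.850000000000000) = 3.31*v^3 + 0.47*v^2 - 2.03*v - 0.43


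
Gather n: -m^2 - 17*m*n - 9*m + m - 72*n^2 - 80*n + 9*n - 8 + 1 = -m^2 - 8*m - 72*n^2 + n*(-17*m - 71) - 7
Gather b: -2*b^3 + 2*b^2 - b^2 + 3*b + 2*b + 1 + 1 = -2*b^3 + b^2 + 5*b + 2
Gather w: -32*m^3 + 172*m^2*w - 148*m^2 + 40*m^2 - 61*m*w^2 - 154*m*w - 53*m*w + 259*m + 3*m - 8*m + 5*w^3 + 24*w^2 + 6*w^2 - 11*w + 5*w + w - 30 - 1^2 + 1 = -32*m^3 - 108*m^2 + 254*m + 5*w^3 + w^2*(30 - 61*m) + w*(172*m^2 - 207*m - 5) - 30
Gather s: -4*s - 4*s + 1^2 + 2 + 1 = 4 - 8*s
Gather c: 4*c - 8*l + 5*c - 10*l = 9*c - 18*l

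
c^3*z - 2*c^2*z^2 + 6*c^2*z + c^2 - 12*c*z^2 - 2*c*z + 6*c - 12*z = (c + 6)*(c - 2*z)*(c*z + 1)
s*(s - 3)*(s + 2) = s^3 - s^2 - 6*s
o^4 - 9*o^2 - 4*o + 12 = (o - 3)*(o - 1)*(o + 2)^2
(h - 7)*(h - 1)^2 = h^3 - 9*h^2 + 15*h - 7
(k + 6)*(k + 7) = k^2 + 13*k + 42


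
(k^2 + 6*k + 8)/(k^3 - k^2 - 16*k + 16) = (k + 2)/(k^2 - 5*k + 4)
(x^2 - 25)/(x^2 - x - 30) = (x - 5)/(x - 6)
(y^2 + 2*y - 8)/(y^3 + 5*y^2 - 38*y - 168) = (y - 2)/(y^2 + y - 42)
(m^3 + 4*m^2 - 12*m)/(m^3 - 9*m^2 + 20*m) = (m^2 + 4*m - 12)/(m^2 - 9*m + 20)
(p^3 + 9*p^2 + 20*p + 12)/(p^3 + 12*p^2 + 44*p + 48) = (p + 1)/(p + 4)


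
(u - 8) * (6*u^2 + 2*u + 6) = 6*u^3 - 46*u^2 - 10*u - 48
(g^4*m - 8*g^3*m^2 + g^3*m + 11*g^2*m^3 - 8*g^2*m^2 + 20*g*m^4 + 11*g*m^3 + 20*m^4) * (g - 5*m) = g^5*m - 13*g^4*m^2 + g^4*m + 51*g^3*m^3 - 13*g^3*m^2 - 35*g^2*m^4 + 51*g^2*m^3 - 100*g*m^5 - 35*g*m^4 - 100*m^5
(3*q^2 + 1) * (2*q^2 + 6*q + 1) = 6*q^4 + 18*q^3 + 5*q^2 + 6*q + 1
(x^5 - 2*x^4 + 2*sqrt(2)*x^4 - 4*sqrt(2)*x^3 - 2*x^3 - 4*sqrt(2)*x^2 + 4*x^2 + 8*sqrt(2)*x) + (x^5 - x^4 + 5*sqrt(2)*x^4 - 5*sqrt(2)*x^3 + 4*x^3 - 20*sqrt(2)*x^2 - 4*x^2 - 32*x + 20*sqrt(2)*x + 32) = 2*x^5 - 3*x^4 + 7*sqrt(2)*x^4 - 9*sqrt(2)*x^3 + 2*x^3 - 24*sqrt(2)*x^2 - 32*x + 28*sqrt(2)*x + 32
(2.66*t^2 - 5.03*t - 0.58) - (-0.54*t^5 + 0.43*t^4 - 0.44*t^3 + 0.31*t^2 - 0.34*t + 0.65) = 0.54*t^5 - 0.43*t^4 + 0.44*t^3 + 2.35*t^2 - 4.69*t - 1.23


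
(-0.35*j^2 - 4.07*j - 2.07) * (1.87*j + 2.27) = -0.6545*j^3 - 8.4054*j^2 - 13.1098*j - 4.6989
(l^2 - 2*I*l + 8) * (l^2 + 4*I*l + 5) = l^4 + 2*I*l^3 + 21*l^2 + 22*I*l + 40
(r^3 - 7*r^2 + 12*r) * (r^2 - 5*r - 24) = r^5 - 12*r^4 + 23*r^3 + 108*r^2 - 288*r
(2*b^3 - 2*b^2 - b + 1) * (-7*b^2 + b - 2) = -14*b^5 + 16*b^4 + b^3 - 4*b^2 + 3*b - 2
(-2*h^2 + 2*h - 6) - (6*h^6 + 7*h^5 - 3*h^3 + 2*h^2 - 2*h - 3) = -6*h^6 - 7*h^5 + 3*h^3 - 4*h^2 + 4*h - 3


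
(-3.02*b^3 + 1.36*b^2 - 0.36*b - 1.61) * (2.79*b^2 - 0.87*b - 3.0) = -8.4258*b^5 + 6.4218*b^4 + 6.8724*b^3 - 8.2587*b^2 + 2.4807*b + 4.83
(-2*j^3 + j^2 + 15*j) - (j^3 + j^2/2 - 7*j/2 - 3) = -3*j^3 + j^2/2 + 37*j/2 + 3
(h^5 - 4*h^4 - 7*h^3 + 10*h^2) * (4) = 4*h^5 - 16*h^4 - 28*h^3 + 40*h^2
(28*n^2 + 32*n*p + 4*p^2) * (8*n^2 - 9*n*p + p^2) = 224*n^4 + 4*n^3*p - 228*n^2*p^2 - 4*n*p^3 + 4*p^4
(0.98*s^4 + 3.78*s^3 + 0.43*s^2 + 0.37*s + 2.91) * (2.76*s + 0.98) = 2.7048*s^5 + 11.3932*s^4 + 4.8912*s^3 + 1.4426*s^2 + 8.3942*s + 2.8518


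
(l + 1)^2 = l^2 + 2*l + 1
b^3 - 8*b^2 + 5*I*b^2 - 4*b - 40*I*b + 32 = (b - 8)*(b + I)*(b + 4*I)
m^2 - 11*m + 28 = (m - 7)*(m - 4)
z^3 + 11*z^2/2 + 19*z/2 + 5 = (z + 1)*(z + 2)*(z + 5/2)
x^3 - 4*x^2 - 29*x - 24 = (x - 8)*(x + 1)*(x + 3)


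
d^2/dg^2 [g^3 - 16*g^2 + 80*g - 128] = 6*g - 32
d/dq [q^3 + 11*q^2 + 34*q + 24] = 3*q^2 + 22*q + 34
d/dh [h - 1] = 1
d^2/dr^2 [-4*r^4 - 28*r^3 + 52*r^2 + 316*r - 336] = -48*r^2 - 168*r + 104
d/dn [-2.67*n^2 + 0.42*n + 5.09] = 0.42 - 5.34*n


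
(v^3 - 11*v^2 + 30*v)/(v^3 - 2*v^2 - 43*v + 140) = v*(v - 6)/(v^2 + 3*v - 28)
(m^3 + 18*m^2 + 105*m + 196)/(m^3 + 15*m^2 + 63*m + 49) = (m + 4)/(m + 1)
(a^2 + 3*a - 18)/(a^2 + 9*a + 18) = (a - 3)/(a + 3)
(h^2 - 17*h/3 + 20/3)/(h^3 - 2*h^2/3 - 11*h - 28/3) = (3*h - 5)/(3*h^2 + 10*h + 7)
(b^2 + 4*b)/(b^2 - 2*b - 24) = b/(b - 6)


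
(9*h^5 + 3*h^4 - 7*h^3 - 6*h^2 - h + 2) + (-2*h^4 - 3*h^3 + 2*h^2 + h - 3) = 9*h^5 + h^4 - 10*h^3 - 4*h^2 - 1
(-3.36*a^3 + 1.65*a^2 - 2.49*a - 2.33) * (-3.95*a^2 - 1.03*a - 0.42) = 13.272*a^5 - 3.0567*a^4 + 9.5472*a^3 + 11.0752*a^2 + 3.4457*a + 0.9786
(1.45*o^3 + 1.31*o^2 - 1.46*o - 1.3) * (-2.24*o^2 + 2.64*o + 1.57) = -3.248*o^5 + 0.893599999999999*o^4 + 9.0053*o^3 + 1.1143*o^2 - 5.7242*o - 2.041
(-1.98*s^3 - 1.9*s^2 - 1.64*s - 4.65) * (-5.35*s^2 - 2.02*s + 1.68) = 10.593*s^5 + 14.1646*s^4 + 9.2856*s^3 + 24.9983*s^2 + 6.6378*s - 7.812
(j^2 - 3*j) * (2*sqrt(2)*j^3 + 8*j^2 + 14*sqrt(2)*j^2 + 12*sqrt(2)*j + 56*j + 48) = 2*sqrt(2)*j^5 + 8*j^4 + 8*sqrt(2)*j^4 - 30*sqrt(2)*j^3 + 32*j^3 - 120*j^2 - 36*sqrt(2)*j^2 - 144*j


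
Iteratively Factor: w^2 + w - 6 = (w + 3)*(w - 2)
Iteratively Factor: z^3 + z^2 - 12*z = (z - 3)*(z^2 + 4*z) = z*(z - 3)*(z + 4)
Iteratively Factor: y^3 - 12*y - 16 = (y - 4)*(y^2 + 4*y + 4) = (y - 4)*(y + 2)*(y + 2)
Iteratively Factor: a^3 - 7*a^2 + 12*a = (a - 3)*(a^2 - 4*a) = a*(a - 3)*(a - 4)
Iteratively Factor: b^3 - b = (b + 1)*(b^2 - b) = (b - 1)*(b + 1)*(b)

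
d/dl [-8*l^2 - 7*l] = -16*l - 7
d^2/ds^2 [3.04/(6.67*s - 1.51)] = 270.492512/(6.67*s - 1.51)^3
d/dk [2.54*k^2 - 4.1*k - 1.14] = 5.08*k - 4.1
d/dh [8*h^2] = 16*h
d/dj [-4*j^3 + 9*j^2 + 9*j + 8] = -12*j^2 + 18*j + 9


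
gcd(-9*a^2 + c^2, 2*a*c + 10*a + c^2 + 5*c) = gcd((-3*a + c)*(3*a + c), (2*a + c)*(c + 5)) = 1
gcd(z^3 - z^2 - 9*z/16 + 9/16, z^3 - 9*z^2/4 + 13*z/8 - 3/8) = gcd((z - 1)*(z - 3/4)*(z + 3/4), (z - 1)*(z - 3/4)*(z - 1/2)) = z^2 - 7*z/4 + 3/4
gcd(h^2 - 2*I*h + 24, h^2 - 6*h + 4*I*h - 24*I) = h + 4*I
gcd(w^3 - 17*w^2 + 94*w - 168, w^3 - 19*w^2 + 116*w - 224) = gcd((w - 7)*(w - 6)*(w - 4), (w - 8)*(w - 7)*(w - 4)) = w^2 - 11*w + 28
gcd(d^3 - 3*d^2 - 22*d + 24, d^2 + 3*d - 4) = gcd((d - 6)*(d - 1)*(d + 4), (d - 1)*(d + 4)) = d^2 + 3*d - 4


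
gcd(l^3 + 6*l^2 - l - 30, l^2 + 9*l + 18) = l + 3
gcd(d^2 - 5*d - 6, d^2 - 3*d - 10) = 1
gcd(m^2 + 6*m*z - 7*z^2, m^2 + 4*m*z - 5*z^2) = -m + z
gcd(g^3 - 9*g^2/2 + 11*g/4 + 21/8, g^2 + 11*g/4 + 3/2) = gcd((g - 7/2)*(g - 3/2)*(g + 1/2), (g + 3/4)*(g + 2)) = 1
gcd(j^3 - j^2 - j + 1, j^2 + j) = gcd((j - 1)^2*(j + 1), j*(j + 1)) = j + 1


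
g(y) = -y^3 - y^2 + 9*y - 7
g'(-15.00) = -636.00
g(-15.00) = 3008.00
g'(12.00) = -447.00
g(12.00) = -1771.00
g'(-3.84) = -27.56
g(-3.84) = 0.32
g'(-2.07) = 0.29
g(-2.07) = -21.05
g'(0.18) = 8.54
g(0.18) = -5.42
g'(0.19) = 8.51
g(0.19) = -5.33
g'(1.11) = 3.08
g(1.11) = 0.39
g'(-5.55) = -72.31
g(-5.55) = 83.20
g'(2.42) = -13.41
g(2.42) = -5.25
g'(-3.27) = -16.54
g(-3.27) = -12.16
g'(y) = -3*y^2 - 2*y + 9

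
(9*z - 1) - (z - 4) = 8*z + 3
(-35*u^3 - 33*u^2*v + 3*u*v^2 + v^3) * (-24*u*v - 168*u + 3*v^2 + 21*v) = 840*u^4*v + 5880*u^4 + 687*u^3*v^2 + 4809*u^3*v - 171*u^2*v^3 - 1197*u^2*v^2 - 15*u*v^4 - 105*u*v^3 + 3*v^5 + 21*v^4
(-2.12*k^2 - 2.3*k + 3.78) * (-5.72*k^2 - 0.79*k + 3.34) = 12.1264*k^4 + 14.8308*k^3 - 26.8854*k^2 - 10.6682*k + 12.6252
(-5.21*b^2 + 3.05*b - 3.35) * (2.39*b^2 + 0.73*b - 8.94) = -12.4519*b^4 + 3.4862*b^3 + 40.7974*b^2 - 29.7125*b + 29.949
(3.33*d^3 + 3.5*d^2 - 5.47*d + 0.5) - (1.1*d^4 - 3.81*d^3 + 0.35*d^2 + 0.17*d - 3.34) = -1.1*d^4 + 7.14*d^3 + 3.15*d^2 - 5.64*d + 3.84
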